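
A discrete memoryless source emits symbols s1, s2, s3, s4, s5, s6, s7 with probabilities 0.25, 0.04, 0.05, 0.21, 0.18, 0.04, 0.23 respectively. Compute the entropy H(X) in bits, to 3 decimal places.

2.493 bits

H = −Σ pᵢ log₂ pᵢ.
−0.25·log₂(0.25) = 0.5000
−0.04·log₂(0.04) = 0.1858
−0.05·log₂(0.05) = 0.2161
−0.21·log₂(0.21) = 0.4728
−0.18·log₂(0.18) = 0.4453
−0.04·log₂(0.04) = 0.1858
−0.23·log₂(0.23) = 0.4877
Sum ≈ 2.4934 → 2.493 bits.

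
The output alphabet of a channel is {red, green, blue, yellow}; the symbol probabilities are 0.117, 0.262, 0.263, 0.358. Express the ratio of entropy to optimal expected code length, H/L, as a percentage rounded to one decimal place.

Entropy H = −Σ p log₂ p ≈ 1.9058 bits.
Huffman merges: 117/1000+131/500→379/1000; 263/1000+179/500→621/1000; 379/1000+621/1000→1. L = 2 ≈ 2.0000.
Efficiency = H/L = 1.9058/2.0000 = 95.3%.

95.3%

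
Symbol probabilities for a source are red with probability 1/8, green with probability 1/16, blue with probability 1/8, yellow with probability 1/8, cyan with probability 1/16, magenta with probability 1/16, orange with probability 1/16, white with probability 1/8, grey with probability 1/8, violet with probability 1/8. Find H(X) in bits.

3.25 bits

Each probability is a power of 1/2, so log₂(1/p) is an integer.
H = Σ p·log₂(1/p) = 1/8·3 + 1/16·4 + 1/8·3 + 1/8·3 + 1/16·4 + 1/16·4 + 1/16·4 + 1/8·3 + 1/8·3 + 1/8·3 = 3.25 bits.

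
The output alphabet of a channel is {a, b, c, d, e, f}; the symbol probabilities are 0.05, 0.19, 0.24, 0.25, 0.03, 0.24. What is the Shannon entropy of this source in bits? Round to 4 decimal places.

H = −Σ pᵢ log₂ pᵢ.
−0.05·log₂(0.05) = 0.2161
−0.19·log₂(0.19) = 0.4552
−0.24·log₂(0.24) = 0.4941
−0.25·log₂(0.25) = 0.5000
−0.03·log₂(0.03) = 0.1518
−0.24·log₂(0.24) = 0.4941
Sum ≈ 2.3114 → 2.3114 bits.

2.3114 bits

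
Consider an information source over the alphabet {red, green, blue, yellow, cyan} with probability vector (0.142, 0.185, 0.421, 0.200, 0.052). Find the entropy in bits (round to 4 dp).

2.0619 bits

H = −Σ pᵢ log₂ pᵢ.
−0.142·log₂(0.142) = 0.3999
−0.185·log₂(0.185) = 0.4504
−0.421·log₂(0.421) = 0.5255
−0.200·log₂(0.200) = 0.4644
−0.052·log₂(0.052) = 0.2218
Sum ≈ 2.0619 → 2.0619 bits.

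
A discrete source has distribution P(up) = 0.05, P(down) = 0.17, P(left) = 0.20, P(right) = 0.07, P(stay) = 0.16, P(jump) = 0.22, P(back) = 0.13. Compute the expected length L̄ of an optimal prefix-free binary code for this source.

Repeatedly combine the two least-probable nodes; the expected code length is the sum of the merged weights.
merge 1/20 + 7/100 → 3/25
merge 3/25 + 13/100 → 1/4
merge 4/25 + 17/100 → 33/100
merge 1/5 + 11/50 → 21/50
merge 1/4 + 33/100 → 29/50
merge 21/50 + 29/50 → 1
L = 3/25 + 1/4 + 33/100 + 21/50 + 29/50 + 1 = 27/10 = 2.7 bits/symbol.

2.7 bits/symbol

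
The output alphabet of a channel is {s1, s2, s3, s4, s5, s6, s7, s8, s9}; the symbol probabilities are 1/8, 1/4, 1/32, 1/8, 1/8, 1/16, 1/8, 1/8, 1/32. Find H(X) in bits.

2.9375 bits

Each probability is a power of 1/2, so log₂(1/p) is an integer.
H = Σ p·log₂(1/p) = 1/8·3 + 1/4·2 + 1/32·5 + 1/8·3 + 1/8·3 + 1/16·4 + 1/8·3 + 1/8·3 + 1/32·5 = 2.9375 bits.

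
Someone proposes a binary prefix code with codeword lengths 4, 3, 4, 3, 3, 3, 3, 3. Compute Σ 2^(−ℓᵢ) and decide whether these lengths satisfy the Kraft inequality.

0.875; yes

With common denominator 2^4 = 16: Σ 2^(−ℓᵢ) = 1/16 + 2/16 + 1/16 + 2/16 + 2/16 + 2/16 + 2/16 + 2/16 = 14/16 = 0.875.
Kraft's inequality requires Σ ≤ 1; here Σ = 0.875 ≤ 1, so such a prefix code exists.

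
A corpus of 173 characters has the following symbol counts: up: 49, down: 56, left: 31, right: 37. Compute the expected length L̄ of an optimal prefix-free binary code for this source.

2 bits/symbol

Probabilities are the counts divided by 173.
Repeatedly combine the two least-probable nodes; the expected code length is the sum of the merged weights.
merge 31/173 + 37/173 → 68/173
merge 49/173 + 56/173 → 105/173
merge 68/173 + 105/173 → 1
L = 68/173 + 105/173 + 1 = 2 bits/symbol.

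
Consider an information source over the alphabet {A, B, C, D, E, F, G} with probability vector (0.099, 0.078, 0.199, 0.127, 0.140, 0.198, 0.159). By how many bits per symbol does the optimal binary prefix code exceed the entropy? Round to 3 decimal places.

0.039 bits

Entropy H = −Σ p log₂ p ≈ 2.7405 bits.
Huffman merges: 39/500+99/1000→177/1000; 127/1000+7/50→267/1000; 159/1000+177/1000→42/125; 99/500+199/1000→397/1000; 267/1000+42/125→603/1000; 397/1000+603/1000→1. L = 139/50 ≈ 2.7800.
L − H = 2.7800 − 2.7405 = 0.039 bits.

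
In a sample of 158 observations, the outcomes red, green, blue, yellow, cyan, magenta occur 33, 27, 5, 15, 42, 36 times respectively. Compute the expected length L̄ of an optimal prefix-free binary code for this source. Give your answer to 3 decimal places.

Probabilities are the counts divided by 158.
Repeatedly combine the two least-probable nodes; the expected code length is the sum of the merged weights.
merge 5/158 + 15/158 → 10/79
merge 10/79 + 27/158 → 47/158
merge 33/158 + 18/79 → 69/158
merge 21/79 + 47/158 → 89/158
merge 69/158 + 89/158 → 1
L = 10/79 + 47/158 + 69/158 + 89/158 + 1 = 383/158 ≈ 2.424 bits/symbol.

2.424 bits/symbol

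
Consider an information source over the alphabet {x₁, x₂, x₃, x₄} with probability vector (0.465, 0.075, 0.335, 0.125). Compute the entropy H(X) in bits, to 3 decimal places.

1.698 bits

H = −Σ pᵢ log₂ pᵢ.
−0.465·log₂(0.465) = 0.5137
−0.075·log₂(0.075) = 0.2803
−0.335·log₂(0.335) = 0.5286
−0.125·log₂(0.125) = 0.3750
Sum ≈ 1.6975 → 1.698 bits.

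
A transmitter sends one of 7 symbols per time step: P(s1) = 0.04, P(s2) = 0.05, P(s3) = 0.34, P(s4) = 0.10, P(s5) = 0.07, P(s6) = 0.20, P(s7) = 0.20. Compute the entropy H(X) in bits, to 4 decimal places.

H = −Σ pᵢ log₂ pᵢ.
−0.04·log₂(0.04) = 0.1858
−0.05·log₂(0.05) = 0.2161
−0.34·log₂(0.34) = 0.5292
−0.10·log₂(0.10) = 0.3322
−0.07·log₂(0.07) = 0.2686
−0.20·log₂(0.20) = 0.4644
−0.20·log₂(0.20) = 0.4644
Sum ≈ 2.4605 → 2.4605 bits.

2.4605 bits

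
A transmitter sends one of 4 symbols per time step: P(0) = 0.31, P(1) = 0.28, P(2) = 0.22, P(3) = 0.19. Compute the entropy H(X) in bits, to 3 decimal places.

H = −Σ pᵢ log₂ pᵢ.
−0.31·log₂(0.31) = 0.5238
−0.28·log₂(0.28) = 0.5142
−0.22·log₂(0.22) = 0.4806
−0.19·log₂(0.19) = 0.4552
Sum ≈ 1.9738 → 1.974 bits.

1.974 bits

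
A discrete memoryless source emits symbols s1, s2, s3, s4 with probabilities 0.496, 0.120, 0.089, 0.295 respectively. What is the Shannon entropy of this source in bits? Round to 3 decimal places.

H = −Σ pᵢ log₂ pᵢ.
−0.496·log₂(0.496) = 0.5017
−0.120·log₂(0.120) = 0.3671
−0.089·log₂(0.089) = 0.3106
−0.295·log₂(0.295) = 0.5196
Sum ≈ 1.6990 → 1.699 bits.

1.699 bits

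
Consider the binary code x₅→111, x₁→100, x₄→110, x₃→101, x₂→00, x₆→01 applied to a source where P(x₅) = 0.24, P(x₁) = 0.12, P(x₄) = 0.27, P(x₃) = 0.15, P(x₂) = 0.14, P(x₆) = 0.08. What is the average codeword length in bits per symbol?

2.78 bits/symbol

L̄ = Σ pᵢ·ℓᵢ = 0.24·3 + 0.12·3 + 0.27·3 + 0.15·3 + 0.14·2 + 0.08·2 = 2.78 bits/symbol.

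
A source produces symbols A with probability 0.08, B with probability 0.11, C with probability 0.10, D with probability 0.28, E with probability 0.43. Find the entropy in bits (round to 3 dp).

H = −Σ pᵢ log₂ pᵢ.
−0.08·log₂(0.08) = 0.2915
−0.11·log₂(0.11) = 0.3503
−0.10·log₂(0.10) = 0.3322
−0.28·log₂(0.28) = 0.5142
−0.43·log₂(0.43) = 0.5236
Sum ≈ 2.0118 → 2.012 bits.

2.012 bits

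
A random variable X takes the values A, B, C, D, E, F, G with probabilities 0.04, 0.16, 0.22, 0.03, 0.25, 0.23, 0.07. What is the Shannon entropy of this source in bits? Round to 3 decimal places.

H = −Σ pᵢ log₂ pᵢ.
−0.04·log₂(0.04) = 0.1858
−0.16·log₂(0.16) = 0.4230
−0.22·log₂(0.22) = 0.4806
−0.03·log₂(0.03) = 0.1518
−0.25·log₂(0.25) = 0.5000
−0.23·log₂(0.23) = 0.4877
−0.07·log₂(0.07) = 0.2686
Sum ≈ 2.4973 → 2.497 bits.

2.497 bits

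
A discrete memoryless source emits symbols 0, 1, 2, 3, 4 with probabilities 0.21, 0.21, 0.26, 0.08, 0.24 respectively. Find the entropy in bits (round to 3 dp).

2.237 bits

H = −Σ pᵢ log₂ pᵢ.
−0.21·log₂(0.21) = 0.4728
−0.21·log₂(0.21) = 0.4728
−0.26·log₂(0.26) = 0.5053
−0.08·log₂(0.08) = 0.2915
−0.24·log₂(0.24) = 0.4941
Sum ≈ 2.2366 → 2.237 bits.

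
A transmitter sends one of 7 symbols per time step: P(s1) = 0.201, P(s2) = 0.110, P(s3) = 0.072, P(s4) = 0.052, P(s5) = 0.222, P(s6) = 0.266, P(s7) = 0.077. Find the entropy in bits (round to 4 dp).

2.5857 bits

H = −Σ pᵢ log₂ pᵢ.
−0.201·log₂(0.201) = 0.4653
−0.110·log₂(0.110) = 0.3503
−0.072·log₂(0.072) = 0.2733
−0.052·log₂(0.052) = 0.2218
−0.222·log₂(0.222) = 0.4820
−0.266·log₂(0.266) = 0.5082
−0.077·log₂(0.077) = 0.2848
Sum ≈ 2.5857 → 2.5857 bits.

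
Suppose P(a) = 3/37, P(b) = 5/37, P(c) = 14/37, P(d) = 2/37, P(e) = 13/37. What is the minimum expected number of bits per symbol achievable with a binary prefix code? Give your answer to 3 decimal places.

Repeatedly combine the two least-probable nodes; the expected code length is the sum of the merged weights.
merge 2/37 + 3/37 → 5/37
merge 5/37 + 5/37 → 10/37
merge 10/37 + 13/37 → 23/37
merge 14/37 + 23/37 → 1
L = 5/37 + 10/37 + 23/37 + 1 = 75/37 ≈ 2.027 bits/symbol.

2.027 bits/symbol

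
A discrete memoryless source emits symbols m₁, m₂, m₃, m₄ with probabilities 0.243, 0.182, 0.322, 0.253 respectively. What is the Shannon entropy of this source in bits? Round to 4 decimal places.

H = −Σ pᵢ log₂ pᵢ.
−0.243·log₂(0.243) = 0.4960
−0.182·log₂(0.182) = 0.4474
−0.322·log₂(0.322) = 0.5264
−0.253·log₂(0.253) = 0.5016
Sum ≈ 1.9714 → 1.9714 bits.

1.9714 bits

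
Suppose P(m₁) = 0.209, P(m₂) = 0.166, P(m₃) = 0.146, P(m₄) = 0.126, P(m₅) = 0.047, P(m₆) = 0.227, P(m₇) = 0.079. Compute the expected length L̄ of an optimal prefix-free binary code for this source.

Repeatedly combine the two least-probable nodes; the expected code length is the sum of the merged weights.
merge 47/1000 + 79/1000 → 63/500
merge 63/500 + 63/500 → 63/250
merge 73/500 + 83/500 → 39/125
merge 209/1000 + 227/1000 → 109/250
merge 63/250 + 39/125 → 141/250
merge 109/250 + 141/250 → 1
L = 63/500 + 63/250 + 39/125 + 109/250 + 141/250 + 1 = 269/100 = 2.69 bits/symbol.

2.69 bits/symbol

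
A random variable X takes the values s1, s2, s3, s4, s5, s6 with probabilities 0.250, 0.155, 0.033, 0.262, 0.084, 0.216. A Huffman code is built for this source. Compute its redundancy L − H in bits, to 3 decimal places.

Entropy H = −Σ p log₂ p ≈ 2.3633 bits.
Huffman merges: 33/1000+21/250→117/1000; 117/1000+31/200→34/125; 27/125+1/4→233/500; 131/500+34/125→267/500; 233/500+267/500→1. L = 2389/1000 ≈ 2.3890.
L − H = 2.3890 − 2.3633 = 0.026 bits.

0.026 bits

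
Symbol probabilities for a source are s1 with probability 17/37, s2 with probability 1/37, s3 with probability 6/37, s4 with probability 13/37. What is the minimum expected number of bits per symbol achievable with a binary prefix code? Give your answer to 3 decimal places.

Repeatedly combine the two least-probable nodes; the expected code length is the sum of the merged weights.
merge 1/37 + 6/37 → 7/37
merge 7/37 + 13/37 → 20/37
merge 17/37 + 20/37 → 1
L = 7/37 + 20/37 + 1 = 64/37 ≈ 1.730 bits/symbol.

1.730 bits/symbol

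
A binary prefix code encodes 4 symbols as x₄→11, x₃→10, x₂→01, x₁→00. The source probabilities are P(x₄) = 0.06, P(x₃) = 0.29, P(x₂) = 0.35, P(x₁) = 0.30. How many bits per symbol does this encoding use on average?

2 bits/symbol

L̄ = Σ pᵢ·ℓᵢ = 0.06·2 + 0.29·2 + 0.35·2 + 0.30·2 = 2 bits/symbol.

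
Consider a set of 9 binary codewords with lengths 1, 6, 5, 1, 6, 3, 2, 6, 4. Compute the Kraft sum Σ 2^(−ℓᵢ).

With common denominator 2^6 = 64: Σ 2^(−ℓᵢ) = 32/64 + 1/64 + 2/64 + 32/64 + 1/64 + 8/64 + 16/64 + 1/64 + 4/64 = 97/64 = 1.515625.

1.515625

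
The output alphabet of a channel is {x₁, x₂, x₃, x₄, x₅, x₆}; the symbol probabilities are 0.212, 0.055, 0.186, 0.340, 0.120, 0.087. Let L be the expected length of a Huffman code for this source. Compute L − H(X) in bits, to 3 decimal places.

Entropy H = −Σ p log₂ p ≈ 2.3587 bits.
Huffman merges: 11/200+87/1000→71/500; 3/25+71/500→131/500; 93/500+53/250→199/500; 131/500+17/50→301/500; 199/500+301/500→1. L = 601/250 ≈ 2.4040.
L − H = 2.4040 − 2.3587 = 0.045 bits.

0.045 bits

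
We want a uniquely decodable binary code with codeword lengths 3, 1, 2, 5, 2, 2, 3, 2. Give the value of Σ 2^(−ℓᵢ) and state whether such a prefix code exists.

1.78125; no

With common denominator 2^5 = 32: Σ 2^(−ℓᵢ) = 4/32 + 16/32 + 8/32 + 1/32 + 8/32 + 8/32 + 4/32 + 8/32 = 57/32 = 1.78125.
Kraft's inequality requires Σ ≤ 1; here Σ = 1.78125 > 1, so no such prefix code exists.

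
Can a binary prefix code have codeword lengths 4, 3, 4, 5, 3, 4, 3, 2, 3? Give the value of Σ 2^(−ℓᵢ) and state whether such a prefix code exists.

0.96875; yes

With common denominator 2^5 = 32: Σ 2^(−ℓᵢ) = 2/32 + 4/32 + 2/32 + 1/32 + 4/32 + 2/32 + 4/32 + 8/32 + 4/32 = 31/32 = 0.96875.
Kraft's inequality requires Σ ≤ 1; here Σ = 0.96875 ≤ 1, so such a prefix code exists.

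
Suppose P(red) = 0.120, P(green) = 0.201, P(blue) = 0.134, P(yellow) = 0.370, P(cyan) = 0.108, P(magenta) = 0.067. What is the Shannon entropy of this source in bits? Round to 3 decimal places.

H = −Σ pᵢ log₂ pᵢ.
−0.120·log₂(0.120) = 0.3671
−0.201·log₂(0.201) = 0.4653
−0.134·log₂(0.134) = 0.3886
−0.370·log₂(0.370) = 0.5307
−0.108·log₂(0.108) = 0.3468
−0.067·log₂(0.067) = 0.2613
Sum ≈ 2.3597 → 2.360 bits.

2.360 bits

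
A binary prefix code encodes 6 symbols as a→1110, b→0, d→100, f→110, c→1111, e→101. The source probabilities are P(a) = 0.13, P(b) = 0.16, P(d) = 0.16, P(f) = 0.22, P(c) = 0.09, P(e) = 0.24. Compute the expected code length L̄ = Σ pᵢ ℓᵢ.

L̄ = Σ pᵢ·ℓᵢ = 0.13·4 + 0.16·1 + 0.16·3 + 0.22·3 + 0.09·4 + 0.24·3 = 2.9 bits/symbol.

2.9 bits/symbol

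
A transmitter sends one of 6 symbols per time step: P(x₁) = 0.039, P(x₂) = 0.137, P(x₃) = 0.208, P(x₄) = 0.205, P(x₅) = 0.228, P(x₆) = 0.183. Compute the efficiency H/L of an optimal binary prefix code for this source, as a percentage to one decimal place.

96.6%

Entropy H = −Σ p log₂ p ≈ 2.4500 bits.
Huffman merges: 39/1000+137/1000→22/125; 22/125+183/1000→359/1000; 41/200+26/125→413/1000; 57/250+359/1000→587/1000; 413/1000+587/1000→1. L = 507/200 ≈ 2.5350.
Efficiency = H/L = 2.4500/2.5350 = 96.6%.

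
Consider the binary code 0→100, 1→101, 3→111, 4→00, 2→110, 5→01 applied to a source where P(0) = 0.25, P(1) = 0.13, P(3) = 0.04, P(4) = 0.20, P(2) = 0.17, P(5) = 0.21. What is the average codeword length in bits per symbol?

2.59 bits/symbol

L̄ = Σ pᵢ·ℓᵢ = 0.25·3 + 0.13·3 + 0.04·3 + 0.20·2 + 0.17·3 + 0.21·2 = 2.59 bits/symbol.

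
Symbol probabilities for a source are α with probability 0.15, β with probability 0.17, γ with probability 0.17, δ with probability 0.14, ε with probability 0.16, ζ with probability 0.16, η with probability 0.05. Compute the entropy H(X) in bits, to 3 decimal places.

H = −Σ pᵢ log₂ pᵢ.
−0.15·log₂(0.15) = 0.4105
−0.17·log₂(0.17) = 0.4346
−0.17·log₂(0.17) = 0.4346
−0.14·log₂(0.14) = 0.3971
−0.16·log₂(0.16) = 0.4230
−0.16·log₂(0.16) = 0.4230
−0.05·log₂(0.05) = 0.2161
Sum ≈ 2.7390 → 2.739 bits.

2.739 bits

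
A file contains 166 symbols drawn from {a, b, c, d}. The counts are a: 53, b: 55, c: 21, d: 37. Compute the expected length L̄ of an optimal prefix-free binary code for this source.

Probabilities are the counts divided by 166.
Repeatedly combine the two least-probable nodes; the expected code length is the sum of the merged weights.
merge 21/166 + 37/166 → 29/83
merge 53/166 + 55/166 → 54/83
merge 29/83 + 54/83 → 1
L = 29/83 + 54/83 + 1 = 2 bits/symbol.

2 bits/symbol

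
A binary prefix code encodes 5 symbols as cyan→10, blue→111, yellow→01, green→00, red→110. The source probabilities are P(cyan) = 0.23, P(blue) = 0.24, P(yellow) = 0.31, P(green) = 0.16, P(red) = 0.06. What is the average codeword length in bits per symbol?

2.3 bits/symbol

L̄ = Σ pᵢ·ℓᵢ = 0.23·2 + 0.24·3 + 0.31·2 + 0.16·2 + 0.06·3 = 2.3 bits/symbol.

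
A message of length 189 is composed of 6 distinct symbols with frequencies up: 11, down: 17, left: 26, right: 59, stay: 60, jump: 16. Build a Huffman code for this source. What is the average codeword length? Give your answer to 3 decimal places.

2.370 bits/symbol

Probabilities are the counts divided by 189.
Repeatedly combine the two least-probable nodes; the expected code length is the sum of the merged weights.
merge 11/189 + 16/189 → 1/7
merge 17/189 + 26/189 → 43/189
merge 1/7 + 43/189 → 10/27
merge 59/189 + 20/63 → 17/27
merge 10/27 + 17/27 → 1
L = 1/7 + 43/189 + 10/27 + 17/27 + 1 = 64/27 ≈ 2.370 bits/symbol.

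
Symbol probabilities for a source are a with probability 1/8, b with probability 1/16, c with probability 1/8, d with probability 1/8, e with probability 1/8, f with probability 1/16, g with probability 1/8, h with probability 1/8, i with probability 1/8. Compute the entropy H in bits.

Each probability is a power of 1/2, so log₂(1/p) is an integer.
H = Σ p·log₂(1/p) = 1/8·3 + 1/16·4 + 1/8·3 + 1/8·3 + 1/8·3 + 1/16·4 + 1/8·3 + 1/8·3 + 1/8·3 = 3.125 bits.

3.125 bits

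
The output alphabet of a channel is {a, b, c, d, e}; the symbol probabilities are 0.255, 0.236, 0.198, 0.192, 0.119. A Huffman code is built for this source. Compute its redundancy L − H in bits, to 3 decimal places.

0.031 bits

Entropy H = −Σ p log₂ p ≈ 2.2795 bits.
Huffman merges: 119/1000+24/125→311/1000; 99/500+59/250→217/500; 51/200+311/1000→283/500; 217/500+283/500→1. L = 2311/1000 ≈ 2.3110.
L − H = 2.3110 − 2.2795 = 0.031 bits.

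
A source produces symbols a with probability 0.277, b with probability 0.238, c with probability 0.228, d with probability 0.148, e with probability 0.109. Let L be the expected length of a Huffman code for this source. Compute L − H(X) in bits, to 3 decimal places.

0.008 bits

Entropy H = −Σ p log₂ p ≈ 2.2487 bits.
Huffman merges: 109/1000+37/250→257/1000; 57/250+119/500→233/500; 257/1000+277/1000→267/500; 233/500+267/500→1. L = 2257/1000 ≈ 2.2570.
L − H = 2.2570 − 2.2487 = 0.008 bits.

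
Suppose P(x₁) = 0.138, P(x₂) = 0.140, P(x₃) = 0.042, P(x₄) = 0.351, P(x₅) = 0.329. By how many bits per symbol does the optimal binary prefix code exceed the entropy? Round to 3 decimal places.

Entropy H = −Σ p log₂ p ≈ 2.0413 bits.
Huffman merges: 21/500+69/500→9/50; 7/50+9/50→8/25; 8/25+329/1000→649/1000; 351/1000+649/1000→1. L = 2149/1000 ≈ 2.1490.
L − H = 2.1490 − 2.0413 = 0.108 bits.

0.108 bits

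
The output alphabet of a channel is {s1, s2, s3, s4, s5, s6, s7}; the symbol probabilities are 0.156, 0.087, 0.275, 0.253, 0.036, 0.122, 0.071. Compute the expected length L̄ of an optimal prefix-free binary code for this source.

2.579 bits/symbol

Repeatedly combine the two least-probable nodes; the expected code length is the sum of the merged weights.
merge 9/250 + 71/1000 → 107/1000
merge 87/1000 + 107/1000 → 97/500
merge 61/500 + 39/250 → 139/500
merge 97/500 + 253/1000 → 447/1000
merge 11/40 + 139/500 → 553/1000
merge 447/1000 + 553/1000 → 1
L = 107/1000 + 97/500 + 139/500 + 447/1000 + 553/1000 + 1 = 2579/1000 = 2.579 bits/symbol.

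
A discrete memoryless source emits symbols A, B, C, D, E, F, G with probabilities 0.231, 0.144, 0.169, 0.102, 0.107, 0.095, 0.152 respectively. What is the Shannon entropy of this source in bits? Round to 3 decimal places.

2.741 bits

H = −Σ pᵢ log₂ pᵢ.
−0.231·log₂(0.231) = 0.4883
−0.144·log₂(0.144) = 0.4026
−0.169·log₂(0.169) = 0.4335
−0.102·log₂(0.102) = 0.3359
−0.107·log₂(0.107) = 0.3450
−0.095·log₂(0.095) = 0.3226
−0.152·log₂(0.152) = 0.4131
Sum ≈ 2.7411 → 2.741 bits.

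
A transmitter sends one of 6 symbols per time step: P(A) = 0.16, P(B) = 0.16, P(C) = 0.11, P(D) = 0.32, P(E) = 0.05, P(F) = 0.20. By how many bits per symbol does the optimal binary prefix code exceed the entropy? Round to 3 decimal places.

Entropy H = −Σ p log₂ p ≈ 2.4028 bits.
Huffman merges: 1/20+11/100→4/25; 4/25+4/25→8/25; 4/25+1/5→9/25; 8/25+8/25→16/25; 9/25+16/25→1. L = 62/25 ≈ 2.4800.
L − H = 2.4800 − 2.4028 = 0.077 bits.

0.077 bits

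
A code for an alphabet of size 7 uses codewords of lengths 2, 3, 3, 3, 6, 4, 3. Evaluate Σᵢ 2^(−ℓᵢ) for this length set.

With common denominator 2^6 = 64: Σ 2^(−ℓᵢ) = 16/64 + 8/64 + 8/64 + 8/64 + 1/64 + 4/64 + 8/64 = 53/64 = 0.828125.

0.828125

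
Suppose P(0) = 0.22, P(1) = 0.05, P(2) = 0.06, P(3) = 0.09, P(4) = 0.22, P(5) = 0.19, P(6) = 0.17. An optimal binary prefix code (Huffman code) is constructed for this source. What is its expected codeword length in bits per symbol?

2.67 bits/symbol

Repeatedly combine the two least-probable nodes; the expected code length is the sum of the merged weights.
merge 1/20 + 3/50 → 11/100
merge 9/100 + 11/100 → 1/5
merge 17/100 + 19/100 → 9/25
merge 1/5 + 11/50 → 21/50
merge 11/50 + 9/25 → 29/50
merge 21/50 + 29/50 → 1
L = 11/100 + 1/5 + 9/25 + 21/50 + 29/50 + 1 = 267/100 = 2.67 bits/symbol.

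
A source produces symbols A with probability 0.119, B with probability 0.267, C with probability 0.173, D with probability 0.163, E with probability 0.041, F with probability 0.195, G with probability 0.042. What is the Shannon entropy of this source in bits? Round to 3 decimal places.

H = −Σ pᵢ log₂ pᵢ.
−0.119·log₂(0.119) = 0.3654
−0.267·log₂(0.267) = 0.5087
−0.173·log₂(0.173) = 0.4379
−0.163·log₂(0.163) = 0.4266
−0.041·log₂(0.041) = 0.1889
−0.195·log₂(0.195) = 0.4599
−0.042·log₂(0.042) = 0.1921
Sum ≈ 2.5795 → 2.579 bits.

2.579 bits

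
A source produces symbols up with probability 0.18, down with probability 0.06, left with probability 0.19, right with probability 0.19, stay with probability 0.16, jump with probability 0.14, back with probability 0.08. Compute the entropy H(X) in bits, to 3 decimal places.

2.711 bits

H = −Σ pᵢ log₂ pᵢ.
−0.18·log₂(0.18) = 0.4453
−0.06·log₂(0.06) = 0.2435
−0.19·log₂(0.19) = 0.4552
−0.19·log₂(0.19) = 0.4552
−0.16·log₂(0.16) = 0.4230
−0.14·log₂(0.14) = 0.3971
−0.08·log₂(0.08) = 0.2915
Sum ≈ 2.7109 → 2.711 bits.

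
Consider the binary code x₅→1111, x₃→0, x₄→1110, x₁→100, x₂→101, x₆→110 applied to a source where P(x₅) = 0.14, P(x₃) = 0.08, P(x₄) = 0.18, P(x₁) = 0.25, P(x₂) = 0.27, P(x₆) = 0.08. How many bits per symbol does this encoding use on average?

L̄ = Σ pᵢ·ℓᵢ = 0.14·4 + 0.08·1 + 0.18·4 + 0.25·3 + 0.27·3 + 0.08·3 = 3.16 bits/symbol.

3.16 bits/symbol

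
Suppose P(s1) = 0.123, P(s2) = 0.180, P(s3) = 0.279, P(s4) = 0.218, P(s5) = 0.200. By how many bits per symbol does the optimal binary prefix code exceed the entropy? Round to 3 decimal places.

0.029 bits

Entropy H = −Σ p log₂ p ≈ 2.2745 bits.
Huffman merges: 123/1000+9/50→303/1000; 1/5+109/500→209/500; 279/1000+303/1000→291/500; 209/500+291/500→1. L = 2303/1000 ≈ 2.3030.
L − H = 2.3030 − 2.2745 = 0.029 bits.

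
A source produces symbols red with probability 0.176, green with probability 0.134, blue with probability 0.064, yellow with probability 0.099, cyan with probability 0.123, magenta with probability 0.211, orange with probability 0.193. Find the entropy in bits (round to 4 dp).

2.7173 bits

H = −Σ pᵢ log₂ pᵢ.
−0.176·log₂(0.176) = 0.4411
−0.134·log₂(0.134) = 0.3886
−0.064·log₂(0.064) = 0.2538
−0.099·log₂(0.099) = 0.3303
−0.123·log₂(0.123) = 0.3719
−0.211·log₂(0.211) = 0.4736
−0.193·log₂(0.193) = 0.4581
Sum ≈ 2.7173 → 2.7173 bits.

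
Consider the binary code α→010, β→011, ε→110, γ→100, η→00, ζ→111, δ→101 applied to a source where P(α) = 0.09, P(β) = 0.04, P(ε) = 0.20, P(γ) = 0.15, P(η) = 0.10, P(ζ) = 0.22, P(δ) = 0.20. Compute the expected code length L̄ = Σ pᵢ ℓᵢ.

L̄ = Σ pᵢ·ℓᵢ = 0.09·3 + 0.04·3 + 0.20·3 + 0.15·3 + 0.10·2 + 0.22·3 + 0.20·3 = 2.9 bits/symbol.

2.9 bits/symbol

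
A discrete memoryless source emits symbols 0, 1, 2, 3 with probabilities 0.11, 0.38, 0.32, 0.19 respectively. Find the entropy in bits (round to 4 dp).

H = −Σ pᵢ log₂ pᵢ.
−0.11·log₂(0.11) = 0.3503
−0.38·log₂(0.38) = 0.5305
−0.32·log₂(0.32) = 0.5260
−0.19·log₂(0.19) = 0.4552
Sum ≈ 1.8620 → 1.8620 bits.

1.8620 bits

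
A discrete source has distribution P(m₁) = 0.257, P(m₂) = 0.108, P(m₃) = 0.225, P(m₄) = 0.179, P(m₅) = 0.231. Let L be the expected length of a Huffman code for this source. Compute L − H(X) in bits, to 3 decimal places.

0.020 bits

Entropy H = −Σ p log₂ p ≈ 2.2674 bits.
Huffman merges: 27/250+179/1000→287/1000; 9/40+231/1000→57/125; 257/1000+287/1000→68/125; 57/125+68/125→1. L = 2287/1000 ≈ 2.2870.
L − H = 2.2870 − 2.2674 = 0.020 bits.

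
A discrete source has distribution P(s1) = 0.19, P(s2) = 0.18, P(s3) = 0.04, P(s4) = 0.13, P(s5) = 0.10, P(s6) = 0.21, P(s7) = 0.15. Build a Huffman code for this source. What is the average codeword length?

Repeatedly combine the two least-probable nodes; the expected code length is the sum of the merged weights.
merge 1/25 + 1/10 → 7/50
merge 13/100 + 7/50 → 27/100
merge 3/20 + 9/50 → 33/100
merge 19/100 + 21/100 → 2/5
merge 27/100 + 33/100 → 3/5
merge 2/5 + 3/5 → 1
L = 7/50 + 27/100 + 33/100 + 2/5 + 3/5 + 1 = 137/50 = 2.74 bits/symbol.

2.74 bits/symbol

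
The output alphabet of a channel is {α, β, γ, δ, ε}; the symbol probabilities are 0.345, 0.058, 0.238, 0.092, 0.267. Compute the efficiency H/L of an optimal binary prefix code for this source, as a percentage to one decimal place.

97.0%

Entropy H = −Σ p log₂ p ≈ 2.0862 bits.
Huffman merges: 29/500+23/250→3/20; 3/20+119/500→97/250; 267/1000+69/200→153/250; 97/250+153/250→1. L = 43/20 ≈ 2.1500.
Efficiency = H/L = 2.0862/2.1500 = 97.0%.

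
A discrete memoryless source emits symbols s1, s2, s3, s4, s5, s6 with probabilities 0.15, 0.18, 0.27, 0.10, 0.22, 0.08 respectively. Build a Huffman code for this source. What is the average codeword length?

2.51 bits/symbol

Repeatedly combine the two least-probable nodes; the expected code length is the sum of the merged weights.
merge 2/25 + 1/10 → 9/50
merge 3/20 + 9/50 → 33/100
merge 9/50 + 11/50 → 2/5
merge 27/100 + 33/100 → 3/5
merge 2/5 + 3/5 → 1
L = 9/50 + 33/100 + 2/5 + 3/5 + 1 = 251/100 = 2.51 bits/symbol.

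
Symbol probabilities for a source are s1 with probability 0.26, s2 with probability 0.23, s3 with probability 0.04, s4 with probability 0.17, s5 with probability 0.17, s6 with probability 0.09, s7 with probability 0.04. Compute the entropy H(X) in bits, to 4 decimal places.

H = −Σ pᵢ log₂ pᵢ.
−0.26·log₂(0.26) = 0.5053
−0.23·log₂(0.23) = 0.4877
−0.04·log₂(0.04) = 0.1858
−0.17·log₂(0.17) = 0.4346
−0.17·log₂(0.17) = 0.4346
−0.09·log₂(0.09) = 0.3127
−0.04·log₂(0.04) = 0.1858
Sum ≈ 2.5463 → 2.5463 bits.

2.5463 bits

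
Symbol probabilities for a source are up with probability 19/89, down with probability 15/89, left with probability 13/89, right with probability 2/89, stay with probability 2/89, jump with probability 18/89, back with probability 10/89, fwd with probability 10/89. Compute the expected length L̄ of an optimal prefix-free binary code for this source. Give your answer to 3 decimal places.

Repeatedly combine the two least-probable nodes; the expected code length is the sum of the merged weights.
merge 2/89 + 2/89 → 4/89
merge 4/89 + 10/89 → 14/89
merge 10/89 + 13/89 → 23/89
merge 14/89 + 15/89 → 29/89
merge 18/89 + 19/89 → 37/89
merge 23/89 + 29/89 → 52/89
merge 37/89 + 52/89 → 1
L = 4/89 + 14/89 + 23/89 + 29/89 + 37/89 + 52/89 + 1 = 248/89 ≈ 2.787 bits/symbol.

2.787 bits/symbol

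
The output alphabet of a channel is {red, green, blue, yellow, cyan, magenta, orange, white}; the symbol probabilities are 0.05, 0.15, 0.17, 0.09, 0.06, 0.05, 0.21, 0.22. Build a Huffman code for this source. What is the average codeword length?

Repeatedly combine the two least-probable nodes; the expected code length is the sum of the merged weights.
merge 1/20 + 1/20 → 1/10
merge 3/50 + 9/100 → 3/20
merge 1/10 + 3/20 → 1/4
merge 3/20 + 17/100 → 8/25
merge 21/100 + 11/50 → 43/100
merge 1/4 + 8/25 → 57/100
merge 43/100 + 57/100 → 1
L = 1/10 + 3/20 + 1/4 + 8/25 + 43/100 + 57/100 + 1 = 141/50 = 2.82 bits/symbol.

2.82 bits/symbol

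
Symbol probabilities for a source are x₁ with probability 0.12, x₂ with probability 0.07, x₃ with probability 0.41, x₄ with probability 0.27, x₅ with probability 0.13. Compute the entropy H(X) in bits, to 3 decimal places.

2.056 bits

H = −Σ pᵢ log₂ pᵢ.
−0.12·log₂(0.12) = 0.3671
−0.07·log₂(0.07) = 0.2686
−0.41·log₂(0.41) = 0.5274
−0.27·log₂(0.27) = 0.5100
−0.13·log₂(0.13) = 0.3826
Sum ≈ 2.0557 → 2.056 bits.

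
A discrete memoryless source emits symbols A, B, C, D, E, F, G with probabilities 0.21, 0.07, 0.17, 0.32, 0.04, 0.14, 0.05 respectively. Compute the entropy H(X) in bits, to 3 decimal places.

H = −Σ pᵢ log₂ pᵢ.
−0.21·log₂(0.21) = 0.4728
−0.07·log₂(0.07) = 0.2686
−0.17·log₂(0.17) = 0.4346
−0.32·log₂(0.32) = 0.5260
−0.04·log₂(0.04) = 0.1858
−0.14·log₂(0.14) = 0.3971
−0.05·log₂(0.05) = 0.2161
Sum ≈ 2.5010 → 2.501 bits.

2.501 bits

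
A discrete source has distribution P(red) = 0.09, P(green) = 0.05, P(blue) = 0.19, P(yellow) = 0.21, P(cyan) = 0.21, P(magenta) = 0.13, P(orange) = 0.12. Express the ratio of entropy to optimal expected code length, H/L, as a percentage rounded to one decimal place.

Entropy H = −Σ p log₂ p ≈ 2.6793 bits.
Huffman merges: 1/20+9/100→7/50; 3/25+13/100→1/4; 7/50+19/100→33/100; 21/100+21/100→21/50; 1/4+33/100→29/50; 21/50+29/50→1. L = 68/25 ≈ 2.7200.
Efficiency = H/L = 2.6793/2.7200 = 98.5%.

98.5%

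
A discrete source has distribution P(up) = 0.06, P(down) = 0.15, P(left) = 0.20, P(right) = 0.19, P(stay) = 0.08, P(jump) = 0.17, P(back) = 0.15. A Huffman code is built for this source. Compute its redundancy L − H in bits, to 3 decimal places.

0.040 bits

Entropy H = −Σ p log₂ p ≈ 2.7103 bits.
Huffman merges: 3/50+2/25→7/50; 7/50+3/20→29/100; 3/20+17/100→8/25; 19/100+1/5→39/100; 29/100+8/25→61/100; 39/100+61/100→1. L = 11/4 ≈ 2.7500.
L − H = 2.7500 − 2.7103 = 0.040 bits.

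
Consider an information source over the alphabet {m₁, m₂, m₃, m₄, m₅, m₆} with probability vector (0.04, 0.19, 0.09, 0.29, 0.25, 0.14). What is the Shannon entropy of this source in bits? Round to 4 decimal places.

2.3686 bits

H = −Σ pᵢ log₂ pᵢ.
−0.04·log₂(0.04) = 0.1858
−0.19·log₂(0.19) = 0.4552
−0.09·log₂(0.09) = 0.3127
−0.29·log₂(0.29) = 0.5179
−0.25·log₂(0.25) = 0.5000
−0.14·log₂(0.14) = 0.3971
Sum ≈ 2.3686 → 2.3686 bits.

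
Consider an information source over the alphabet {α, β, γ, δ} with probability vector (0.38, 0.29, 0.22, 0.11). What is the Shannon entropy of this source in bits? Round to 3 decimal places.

H = −Σ pᵢ log₂ pᵢ.
−0.38·log₂(0.38) = 0.5305
−0.29·log₂(0.29) = 0.5179
−0.22·log₂(0.22) = 0.4806
−0.11·log₂(0.11) = 0.3503
Sum ≈ 1.8792 → 1.879 bits.

1.879 bits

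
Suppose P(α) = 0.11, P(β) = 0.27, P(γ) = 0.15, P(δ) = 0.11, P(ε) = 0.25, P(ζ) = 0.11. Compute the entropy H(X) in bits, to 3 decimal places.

H = −Σ pᵢ log₂ pᵢ.
−0.11·log₂(0.11) = 0.3503
−0.27·log₂(0.27) = 0.5100
−0.15·log₂(0.15) = 0.4105
−0.11·log₂(0.11) = 0.3503
−0.25·log₂(0.25) = 0.5000
−0.11·log₂(0.11) = 0.3503
Sum ≈ 2.4714 → 2.471 bits.

2.471 bits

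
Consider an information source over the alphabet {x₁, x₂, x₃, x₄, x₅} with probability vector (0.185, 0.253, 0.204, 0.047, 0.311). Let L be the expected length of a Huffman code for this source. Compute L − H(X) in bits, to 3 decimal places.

Entropy H = −Σ p log₂ p ≈ 2.1512 bits.
Huffman merges: 47/1000+37/200→29/125; 51/250+29/125→109/250; 253/1000+311/1000→141/250; 109/250+141/250→1. L = 279/125 ≈ 2.2320.
L − H = 2.2320 − 2.1512 = 0.081 bits.

0.081 bits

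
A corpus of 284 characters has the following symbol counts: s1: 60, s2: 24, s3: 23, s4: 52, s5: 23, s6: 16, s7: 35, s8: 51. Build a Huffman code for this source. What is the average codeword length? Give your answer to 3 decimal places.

2.908 bits/symbol

Probabilities are the counts divided by 284.
Repeatedly combine the two least-probable nodes; the expected code length is the sum of the merged weights.
merge 4/71 + 23/284 → 39/284
merge 23/284 + 6/71 → 47/284
merge 35/284 + 39/284 → 37/142
merge 47/284 + 51/284 → 49/142
merge 13/71 + 15/71 → 28/71
merge 37/142 + 49/142 → 43/71
merge 28/71 + 43/71 → 1
L = 39/284 + 47/284 + 37/142 + 49/142 + 28/71 + 43/71 + 1 = 413/142 ≈ 2.908 bits/symbol.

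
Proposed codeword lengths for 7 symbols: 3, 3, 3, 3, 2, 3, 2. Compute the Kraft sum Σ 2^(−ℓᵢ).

With common denominator 2^3 = 8: Σ 2^(−ℓᵢ) = 1/8 + 1/8 + 1/8 + 1/8 + 2/8 + 1/8 + 2/8 = 9/8 = 1.125.

1.125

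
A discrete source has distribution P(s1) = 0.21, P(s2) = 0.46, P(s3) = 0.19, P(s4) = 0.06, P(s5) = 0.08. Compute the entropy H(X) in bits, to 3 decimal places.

1.978 bits

H = −Σ pᵢ log₂ pᵢ.
−0.21·log₂(0.21) = 0.4728
−0.46·log₂(0.46) = 0.5153
−0.19·log₂(0.19) = 0.4552
−0.06·log₂(0.06) = 0.2435
−0.08·log₂(0.08) = 0.2915
Sum ≈ 1.9784 → 1.978 bits.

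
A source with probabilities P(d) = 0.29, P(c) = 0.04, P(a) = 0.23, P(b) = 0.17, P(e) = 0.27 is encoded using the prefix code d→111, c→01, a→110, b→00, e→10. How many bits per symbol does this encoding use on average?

2.52 bits/symbol

L̄ = Σ pᵢ·ℓᵢ = 0.29·3 + 0.04·2 + 0.23·3 + 0.17·2 + 0.27·2 = 2.52 bits/symbol.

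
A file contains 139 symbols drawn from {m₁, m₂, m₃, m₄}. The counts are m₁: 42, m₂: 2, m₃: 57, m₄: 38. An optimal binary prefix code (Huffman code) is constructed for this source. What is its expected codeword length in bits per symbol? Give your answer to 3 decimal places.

Probabilities are the counts divided by 139.
Repeatedly combine the two least-probable nodes; the expected code length is the sum of the merged weights.
merge 2/139 + 38/139 → 40/139
merge 40/139 + 42/139 → 82/139
merge 57/139 + 82/139 → 1
L = 40/139 + 82/139 + 1 = 261/139 ≈ 1.878 bits/symbol.

1.878 bits/symbol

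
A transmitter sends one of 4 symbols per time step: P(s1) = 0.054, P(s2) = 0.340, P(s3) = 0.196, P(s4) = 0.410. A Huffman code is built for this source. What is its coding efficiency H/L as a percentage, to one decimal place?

Entropy H = −Σ p log₂ p ≈ 1.7448 bits.
Huffman merges: 27/500+49/250→1/4; 1/4+17/50→59/100; 41/100+59/100→1. L = 46/25 ≈ 1.8400.
Efficiency = H/L = 1.7448/1.8400 = 94.8%.

94.8%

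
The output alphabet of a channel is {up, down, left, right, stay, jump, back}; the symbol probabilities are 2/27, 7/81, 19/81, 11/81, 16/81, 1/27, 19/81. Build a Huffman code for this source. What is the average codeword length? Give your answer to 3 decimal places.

Repeatedly combine the two least-probable nodes; the expected code length is the sum of the merged weights.
merge 1/27 + 2/27 → 1/9
merge 7/81 + 1/9 → 16/81
merge 11/81 + 16/81 → 1/3
merge 16/81 + 19/81 → 35/81
merge 19/81 + 1/3 → 46/81
merge 35/81 + 46/81 → 1
L = 1/9 + 16/81 + 1/3 + 35/81 + 46/81 + 1 = 214/81 ≈ 2.642 bits/symbol.

2.642 bits/symbol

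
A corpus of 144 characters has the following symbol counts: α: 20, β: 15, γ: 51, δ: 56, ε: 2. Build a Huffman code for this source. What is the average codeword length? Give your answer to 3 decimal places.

Probabilities are the counts divided by 144.
Repeatedly combine the two least-probable nodes; the expected code length is the sum of the merged weights.
merge 1/72 + 5/48 → 17/144
merge 17/144 + 5/36 → 37/144
merge 37/144 + 17/48 → 11/18
merge 7/18 + 11/18 → 1
L = 17/144 + 37/144 + 11/18 + 1 = 143/72 ≈ 1.986 bits/symbol.

1.986 bits/symbol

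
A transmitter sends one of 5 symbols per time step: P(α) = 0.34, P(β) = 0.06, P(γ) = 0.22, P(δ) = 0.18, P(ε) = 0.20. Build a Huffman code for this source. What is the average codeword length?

2.24 bits/symbol

Repeatedly combine the two least-probable nodes; the expected code length is the sum of the merged weights.
merge 3/50 + 9/50 → 6/25
merge 1/5 + 11/50 → 21/50
merge 6/25 + 17/50 → 29/50
merge 21/50 + 29/50 → 1
L = 6/25 + 21/50 + 29/50 + 1 = 56/25 = 2.24 bits/symbol.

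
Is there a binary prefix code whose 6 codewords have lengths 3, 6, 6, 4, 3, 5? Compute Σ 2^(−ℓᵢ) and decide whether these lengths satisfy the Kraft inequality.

0.375; yes

With common denominator 2^6 = 64: Σ 2^(−ℓᵢ) = 8/64 + 1/64 + 1/64 + 4/64 + 8/64 + 2/64 = 24/64 = 0.375.
Kraft's inequality requires Σ ≤ 1; here Σ = 0.375 ≤ 1, so such a prefix code exists.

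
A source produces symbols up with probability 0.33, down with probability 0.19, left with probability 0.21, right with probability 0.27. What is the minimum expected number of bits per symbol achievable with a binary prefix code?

Repeatedly combine the two least-probable nodes; the expected code length is the sum of the merged weights.
merge 19/100 + 21/100 → 2/5
merge 27/100 + 33/100 → 3/5
merge 2/5 + 3/5 → 1
L = 2/5 + 3/5 + 1 = 2 bits/symbol.

2 bits/symbol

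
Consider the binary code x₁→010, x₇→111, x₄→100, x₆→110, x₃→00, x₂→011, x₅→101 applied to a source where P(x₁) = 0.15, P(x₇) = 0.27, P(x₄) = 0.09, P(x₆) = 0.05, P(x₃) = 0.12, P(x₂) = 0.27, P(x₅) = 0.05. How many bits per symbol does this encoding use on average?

2.88 bits/symbol

L̄ = Σ pᵢ·ℓᵢ = 0.15·3 + 0.27·3 + 0.09·3 + 0.05·3 + 0.12·2 + 0.27·3 + 0.05·3 = 2.88 bits/symbol.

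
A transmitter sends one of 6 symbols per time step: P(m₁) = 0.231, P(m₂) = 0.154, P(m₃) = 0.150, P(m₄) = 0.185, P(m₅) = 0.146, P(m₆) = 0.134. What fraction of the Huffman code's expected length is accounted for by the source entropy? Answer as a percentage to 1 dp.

99.0%

Entropy H = −Σ p log₂ p ≈ 2.5587 bits.
Huffman merges: 67/500+73/500→7/25; 3/20+77/500→38/125; 37/200+231/1000→52/125; 7/25+38/125→73/125; 52/125+73/125→1. L = 323/125 ≈ 2.5840.
Efficiency = H/L = 2.5587/2.5840 = 99.0%.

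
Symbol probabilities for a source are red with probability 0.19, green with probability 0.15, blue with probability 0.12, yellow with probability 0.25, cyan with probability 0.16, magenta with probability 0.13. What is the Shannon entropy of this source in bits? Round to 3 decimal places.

2.538 bits

H = −Σ pᵢ log₂ pᵢ.
−0.19·log₂(0.19) = 0.4552
−0.15·log₂(0.15) = 0.4105
−0.12·log₂(0.12) = 0.3671
−0.25·log₂(0.25) = 0.5000
−0.16·log₂(0.16) = 0.4230
−0.13·log₂(0.13) = 0.3826
Sum ≈ 2.5385 → 2.538 bits.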